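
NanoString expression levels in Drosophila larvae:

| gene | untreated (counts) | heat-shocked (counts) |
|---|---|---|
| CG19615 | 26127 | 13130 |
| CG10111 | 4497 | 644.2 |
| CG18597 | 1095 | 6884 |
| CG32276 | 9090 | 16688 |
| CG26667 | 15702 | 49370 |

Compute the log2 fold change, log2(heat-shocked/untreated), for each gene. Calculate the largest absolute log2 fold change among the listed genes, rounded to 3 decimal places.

2.803

log2(13130/26127) = -0.993  (CG19615)
log2(644.2/4497) = -2.803  (CG10111)
log2(6884/1095) = 2.652  (CG18597)
log2(16688/9090) = 0.876  (CG32276)
log2(49370/15702) = 1.653  (CG26667)
The largest magnitude belongs to CG10111.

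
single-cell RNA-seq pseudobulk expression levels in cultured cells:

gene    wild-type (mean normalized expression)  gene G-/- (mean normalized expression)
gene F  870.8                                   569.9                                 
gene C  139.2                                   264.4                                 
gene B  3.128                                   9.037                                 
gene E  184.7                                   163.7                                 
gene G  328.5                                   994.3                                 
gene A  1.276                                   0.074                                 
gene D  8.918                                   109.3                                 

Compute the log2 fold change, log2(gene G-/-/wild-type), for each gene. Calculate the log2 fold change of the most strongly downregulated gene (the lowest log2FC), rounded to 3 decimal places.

log2(569.9/870.8) = -0.612  (gene F)
log2(264.4/139.2) = 0.926  (gene C)
log2(9.037/3.128) = 1.531  (gene B)
log2(163.7/184.7) = -0.174  (gene E)
log2(994.3/328.5) = 1.598  (gene G)
log2(0.074/1.276) = -4.108  (gene A)
log2(109.3/8.918) = 3.615  (gene D)
gene A is most strongly downregulated.

-4.108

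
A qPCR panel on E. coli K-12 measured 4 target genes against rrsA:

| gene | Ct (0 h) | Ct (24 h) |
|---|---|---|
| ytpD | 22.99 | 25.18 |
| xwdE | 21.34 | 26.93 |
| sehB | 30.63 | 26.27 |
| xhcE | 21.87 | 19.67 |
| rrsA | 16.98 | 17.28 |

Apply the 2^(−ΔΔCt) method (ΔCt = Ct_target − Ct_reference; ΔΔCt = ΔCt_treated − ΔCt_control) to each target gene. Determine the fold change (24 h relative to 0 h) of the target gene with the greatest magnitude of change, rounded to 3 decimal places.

0.026

ytpD: ΔΔCt = (25.18−17.28) − (22.99−16.98) = 7.90 − 6.01 = 1.89; fold change = 2^-1.89 = 0.270
xwdE: ΔΔCt = (26.93−17.28) − (21.34−16.98) = 9.65 − 4.36 = 5.29; fold change = 2^-5.29 = 0.026
sehB: ΔΔCt = (26.27−17.28) − (30.63−16.98) = 8.99 − 13.65 = -4.66; fold change = 2^4.66 = 25.281
xhcE: ΔΔCt = (19.67−17.28) − (21.87−16.98) = 2.39 − 4.89 = -2.50; fold change = 2^2.50 = 5.657
xwdE has the largest |ΔΔCt| = 5.29.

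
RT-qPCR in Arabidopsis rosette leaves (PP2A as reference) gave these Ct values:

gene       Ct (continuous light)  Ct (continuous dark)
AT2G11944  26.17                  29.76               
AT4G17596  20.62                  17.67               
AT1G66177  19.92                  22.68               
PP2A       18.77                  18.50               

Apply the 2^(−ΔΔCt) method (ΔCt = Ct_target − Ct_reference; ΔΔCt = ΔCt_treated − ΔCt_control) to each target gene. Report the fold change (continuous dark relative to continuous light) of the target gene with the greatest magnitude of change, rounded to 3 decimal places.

AT2G11944: ΔΔCt = (29.76−18.50) − (26.17−18.77) = 11.26 − 7.40 = 3.86; fold change = 2^-3.86 = 0.069
AT4G17596: ΔΔCt = (17.67−18.50) − (20.62−18.77) = -0.83 − 1.85 = -2.68; fold change = 2^2.68 = 6.409
AT1G66177: ΔΔCt = (22.68−18.50) − (19.92−18.77) = 4.18 − 1.15 = 3.03; fold change = 2^-3.03 = 0.122
AT2G11944 has the largest |ΔΔCt| = 3.86.

0.069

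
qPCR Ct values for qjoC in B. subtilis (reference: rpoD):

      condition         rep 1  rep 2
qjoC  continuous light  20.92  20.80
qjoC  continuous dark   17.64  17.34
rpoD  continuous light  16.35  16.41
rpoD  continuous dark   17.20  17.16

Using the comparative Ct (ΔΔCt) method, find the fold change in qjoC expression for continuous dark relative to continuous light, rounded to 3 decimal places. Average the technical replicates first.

Mean Ct: qjoC continuous light 20.860; qjoC continuous dark 17.490; rpoD continuous light 16.380; rpoD continuous dark 17.180
ΔCt(continuous light) = 20.860 − 16.380 = 4.480
ΔCt(continuous dark) = 17.490 − 17.180 = 0.310
ΔΔCt = 0.310 − 4.480 = -4.170
Fold change = 2^(−(-4.170)) = 2^4.170 = 18.0009

18.001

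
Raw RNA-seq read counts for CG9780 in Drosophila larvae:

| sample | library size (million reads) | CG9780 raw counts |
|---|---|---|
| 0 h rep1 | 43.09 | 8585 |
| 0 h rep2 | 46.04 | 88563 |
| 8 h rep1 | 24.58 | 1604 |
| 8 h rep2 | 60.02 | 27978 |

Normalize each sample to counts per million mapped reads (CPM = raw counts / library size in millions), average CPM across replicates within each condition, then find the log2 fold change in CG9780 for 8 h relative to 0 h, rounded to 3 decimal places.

-1.998

CPM(0 h rep1) = 8585 / 43.09 = 199.2342
CPM(0 h rep2) = 88563 / 46.04 = 1923.6099
CPM(8 h rep1) = 1604 / 24.58 = 65.2563
CPM(8 h rep2) = 27978 / 60.02 = 466.1446
mean CPM(0 h) = 1061.4220; mean CPM(8 h) = 265.7005
Fold change = 265.7005 / 1061.4220 = 0.25032
log2(0.25032) = -1.9981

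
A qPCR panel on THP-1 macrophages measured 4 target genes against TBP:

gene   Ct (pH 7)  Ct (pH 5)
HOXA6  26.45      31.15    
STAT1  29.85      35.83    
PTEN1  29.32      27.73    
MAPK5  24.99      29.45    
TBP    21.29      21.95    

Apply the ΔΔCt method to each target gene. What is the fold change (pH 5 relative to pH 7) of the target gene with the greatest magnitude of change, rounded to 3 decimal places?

0.025

HOXA6: ΔΔCt = (31.15−21.95) − (26.45−21.29) = 9.20 − 5.16 = 4.04; fold change = 2^-4.04 = 0.061
STAT1: ΔΔCt = (35.83−21.95) − (29.85−21.29) = 13.88 − 8.56 = 5.32; fold change = 2^-5.32 = 0.025
PTEN1: ΔΔCt = (27.73−21.95) − (29.32−21.29) = 5.78 − 8.03 = -2.25; fold change = 2^2.25 = 4.757
MAPK5: ΔΔCt = (29.45−21.95) − (24.99−21.29) = 7.50 − 3.70 = 3.80; fold change = 2^-3.80 = 0.072
STAT1 has the largest |ΔΔCt| = 5.32.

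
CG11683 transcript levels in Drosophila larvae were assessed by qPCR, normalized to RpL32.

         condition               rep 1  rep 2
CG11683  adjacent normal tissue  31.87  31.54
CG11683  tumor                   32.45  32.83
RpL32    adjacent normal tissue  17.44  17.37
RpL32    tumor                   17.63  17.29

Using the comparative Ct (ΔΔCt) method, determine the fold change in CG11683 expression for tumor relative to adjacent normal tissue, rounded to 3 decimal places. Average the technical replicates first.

Mean Ct: CG11683 adjacent normal tissue 31.705; CG11683 tumor 32.640; RpL32 adjacent normal tissue 17.405; RpL32 tumor 17.460
ΔCt(adjacent normal tissue) = 31.705 − 17.405 = 14.300
ΔCt(tumor) = 32.640 − 17.460 = 15.180
ΔΔCt = 15.180 − 14.300 = 0.880
Fold change = 2^(−0.880) = 0.5434

0.543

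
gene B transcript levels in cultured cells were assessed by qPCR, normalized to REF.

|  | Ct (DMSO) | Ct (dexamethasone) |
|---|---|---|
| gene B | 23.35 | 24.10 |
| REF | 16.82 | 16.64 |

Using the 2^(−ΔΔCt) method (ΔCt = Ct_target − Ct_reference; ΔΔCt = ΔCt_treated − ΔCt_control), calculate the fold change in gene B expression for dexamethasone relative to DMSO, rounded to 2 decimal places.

ΔCt(DMSO) = 23.350 − 16.820 = 6.530
ΔCt(dexamethasone) = 24.100 − 16.640 = 7.460
ΔΔCt = 7.460 − 6.530 = 0.930
Fold change = 2^(−0.930) = 0.525

0.52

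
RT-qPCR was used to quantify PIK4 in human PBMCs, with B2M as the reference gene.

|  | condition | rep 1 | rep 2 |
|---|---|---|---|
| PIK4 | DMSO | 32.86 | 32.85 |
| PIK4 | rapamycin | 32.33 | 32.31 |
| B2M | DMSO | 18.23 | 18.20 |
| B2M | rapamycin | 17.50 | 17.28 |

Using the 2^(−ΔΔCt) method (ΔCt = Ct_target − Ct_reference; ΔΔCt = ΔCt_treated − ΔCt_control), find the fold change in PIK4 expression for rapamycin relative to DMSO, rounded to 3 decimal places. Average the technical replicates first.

Mean Ct: PIK4 DMSO 32.855; PIK4 rapamycin 32.320; B2M DMSO 18.215; B2M rapamycin 17.390
ΔCt(DMSO) = 32.855 − 18.215 = 14.640
ΔCt(rapamycin) = 32.320 − 17.390 = 14.930
ΔΔCt = 14.930 − 14.640 = 0.290
Fold change = 2^(−0.290) = 0.8179

0.818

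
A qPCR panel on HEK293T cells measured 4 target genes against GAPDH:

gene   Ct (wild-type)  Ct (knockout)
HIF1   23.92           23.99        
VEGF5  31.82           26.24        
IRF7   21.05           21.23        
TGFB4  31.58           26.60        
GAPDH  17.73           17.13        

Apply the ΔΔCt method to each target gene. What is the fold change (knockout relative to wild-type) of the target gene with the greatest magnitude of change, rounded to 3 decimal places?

31.559

HIF1: ΔΔCt = (23.99−17.13) − (23.92−17.73) = 6.86 − 6.19 = 0.67; fold change = 2^-0.67 = 0.629
VEGF5: ΔΔCt = (26.24−17.13) − (31.82−17.73) = 9.11 − 14.09 = -4.98; fold change = 2^4.98 = 31.559
IRF7: ΔΔCt = (21.23−17.13) − (21.05−17.73) = 4.10 − 3.32 = 0.78; fold change = 2^-0.78 = 0.582
TGFB4: ΔΔCt = (26.60−17.13) − (31.58−17.73) = 9.47 − 13.85 = -4.38; fold change = 2^4.38 = 20.821
VEGF5 has the largest |ΔΔCt| = 4.98.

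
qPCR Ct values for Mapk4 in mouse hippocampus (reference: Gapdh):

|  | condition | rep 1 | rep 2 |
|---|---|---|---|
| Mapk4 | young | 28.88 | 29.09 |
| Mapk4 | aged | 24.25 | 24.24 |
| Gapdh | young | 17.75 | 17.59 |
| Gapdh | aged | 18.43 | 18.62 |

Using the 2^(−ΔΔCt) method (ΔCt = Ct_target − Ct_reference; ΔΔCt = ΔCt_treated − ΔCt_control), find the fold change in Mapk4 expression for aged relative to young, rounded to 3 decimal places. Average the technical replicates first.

Mean Ct: Mapk4 young 28.985; Mapk4 aged 24.245; Gapdh young 17.670; Gapdh aged 18.525
ΔCt(young) = 28.985 − 17.670 = 11.315
ΔCt(aged) = 24.245 − 18.525 = 5.720
ΔΔCt = 5.720 − 11.315 = -5.595
Fold change = 2^(−(-5.595)) = 2^5.595 = 48.3351

48.335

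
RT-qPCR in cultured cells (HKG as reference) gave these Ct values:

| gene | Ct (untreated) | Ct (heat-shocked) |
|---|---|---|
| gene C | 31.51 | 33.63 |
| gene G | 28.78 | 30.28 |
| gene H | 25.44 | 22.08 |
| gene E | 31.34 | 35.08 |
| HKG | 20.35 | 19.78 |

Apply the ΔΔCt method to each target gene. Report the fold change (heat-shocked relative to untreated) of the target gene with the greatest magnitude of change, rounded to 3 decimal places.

0.050

gene C: ΔΔCt = (33.63−19.78) − (31.51−20.35) = 13.85 − 11.16 = 2.69; fold change = 2^-2.69 = 0.155
gene G: ΔΔCt = (30.28−19.78) − (28.78−20.35) = 10.50 − 8.43 = 2.07; fold change = 2^-2.07 = 0.238
gene H: ΔΔCt = (22.08−19.78) − (25.44−20.35) = 2.30 − 5.09 = -2.79; fold change = 2^2.79 = 6.916
gene E: ΔΔCt = (35.08−19.78) − (31.34−20.35) = 15.30 − 10.99 = 4.31; fold change = 2^-4.31 = 0.050
gene E has the largest |ΔΔCt| = 4.31.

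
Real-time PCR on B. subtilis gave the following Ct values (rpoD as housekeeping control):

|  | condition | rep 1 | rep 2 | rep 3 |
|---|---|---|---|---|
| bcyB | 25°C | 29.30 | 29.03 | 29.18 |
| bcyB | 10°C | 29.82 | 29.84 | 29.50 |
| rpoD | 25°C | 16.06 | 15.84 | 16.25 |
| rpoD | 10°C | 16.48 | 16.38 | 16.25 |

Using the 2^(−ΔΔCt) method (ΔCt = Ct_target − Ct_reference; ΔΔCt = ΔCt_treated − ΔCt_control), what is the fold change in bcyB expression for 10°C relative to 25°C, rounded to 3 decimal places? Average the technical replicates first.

0.853

Mean Ct: bcyB 25°C 29.170; bcyB 10°C 29.720; rpoD 25°C 16.050; rpoD 10°C 16.370
ΔCt(25°C) = 29.170 − 16.050 = 13.120
ΔCt(10°C) = 29.720 − 16.370 = 13.350
ΔΔCt = 13.350 − 13.120 = 0.230
Fold change = 2^(−0.230) = 0.8526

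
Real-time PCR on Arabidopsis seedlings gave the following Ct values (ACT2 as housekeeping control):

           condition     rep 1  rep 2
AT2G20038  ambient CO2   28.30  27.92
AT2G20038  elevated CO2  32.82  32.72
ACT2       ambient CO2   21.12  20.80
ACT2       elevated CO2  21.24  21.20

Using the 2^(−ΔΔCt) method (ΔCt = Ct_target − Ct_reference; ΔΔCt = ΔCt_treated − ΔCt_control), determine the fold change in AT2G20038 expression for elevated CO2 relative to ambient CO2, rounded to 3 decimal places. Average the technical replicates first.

0.047

Mean Ct: AT2G20038 ambient CO2 28.110; AT2G20038 elevated CO2 32.770; ACT2 ambient CO2 20.960; ACT2 elevated CO2 21.220
ΔCt(ambient CO2) = 28.110 − 20.960 = 7.150
ΔCt(elevated CO2) = 32.770 − 21.220 = 11.550
ΔΔCt = 11.550 − 7.150 = 4.400
Fold change = 2^(−4.400) = 0.0474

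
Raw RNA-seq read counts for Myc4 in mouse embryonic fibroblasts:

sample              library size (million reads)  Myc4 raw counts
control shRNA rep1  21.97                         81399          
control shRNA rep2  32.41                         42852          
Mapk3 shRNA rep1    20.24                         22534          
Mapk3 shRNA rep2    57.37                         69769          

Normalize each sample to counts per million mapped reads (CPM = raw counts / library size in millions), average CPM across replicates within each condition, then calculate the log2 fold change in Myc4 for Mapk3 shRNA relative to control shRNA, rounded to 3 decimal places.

CPM(control shRNA rep1) = 81399 / 21.97 = 3705.0068
CPM(control shRNA rep2) = 42852 / 32.41 = 1322.1845
CPM(Mapk3 shRNA rep1) = 22534 / 20.24 = 1113.3399
CPM(Mapk3 shRNA rep2) = 69769 / 57.37 = 1216.1234
mean CPM(control shRNA) = 2513.5957; mean CPM(Mapk3 shRNA) = 1164.7317
Fold change = 1164.7317 / 2513.5957 = 0.46337
log2(0.46337) = -1.1098

-1.110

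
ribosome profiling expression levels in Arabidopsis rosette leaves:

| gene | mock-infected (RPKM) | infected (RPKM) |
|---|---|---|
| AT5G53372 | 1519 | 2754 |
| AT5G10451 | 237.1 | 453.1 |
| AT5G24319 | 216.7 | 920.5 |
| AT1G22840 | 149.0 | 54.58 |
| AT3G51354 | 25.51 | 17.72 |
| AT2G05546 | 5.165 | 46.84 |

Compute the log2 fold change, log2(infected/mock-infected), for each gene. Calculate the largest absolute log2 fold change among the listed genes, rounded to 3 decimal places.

3.181

log2(2754/1519) = 0.858  (AT5G53372)
log2(453.1/237.1) = 0.934  (AT5G10451)
log2(920.5/216.7) = 2.087  (AT5G24319)
log2(54.58/149.0) = -1.449  (AT1G22840)
log2(17.72/25.51) = -0.526  (AT3G51354)
log2(46.84/5.165) = 3.181  (AT2G05546)
The largest magnitude belongs to AT2G05546.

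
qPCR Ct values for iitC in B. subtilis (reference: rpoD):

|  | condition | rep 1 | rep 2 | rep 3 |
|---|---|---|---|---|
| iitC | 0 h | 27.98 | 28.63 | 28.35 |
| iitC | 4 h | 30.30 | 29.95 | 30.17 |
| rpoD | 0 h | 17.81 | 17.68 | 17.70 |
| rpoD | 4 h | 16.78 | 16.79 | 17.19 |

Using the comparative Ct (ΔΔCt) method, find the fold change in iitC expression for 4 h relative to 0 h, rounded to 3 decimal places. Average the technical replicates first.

Mean Ct: iitC 0 h 28.320; iitC 4 h 30.140; rpoD 0 h 17.730; rpoD 4 h 16.920
ΔCt(0 h) = 28.320 − 17.730 = 10.590
ΔCt(4 h) = 30.140 − 16.920 = 13.220
ΔΔCt = 13.220 − 10.590 = 2.630
Fold change = 2^(−2.630) = 0.1615

0.162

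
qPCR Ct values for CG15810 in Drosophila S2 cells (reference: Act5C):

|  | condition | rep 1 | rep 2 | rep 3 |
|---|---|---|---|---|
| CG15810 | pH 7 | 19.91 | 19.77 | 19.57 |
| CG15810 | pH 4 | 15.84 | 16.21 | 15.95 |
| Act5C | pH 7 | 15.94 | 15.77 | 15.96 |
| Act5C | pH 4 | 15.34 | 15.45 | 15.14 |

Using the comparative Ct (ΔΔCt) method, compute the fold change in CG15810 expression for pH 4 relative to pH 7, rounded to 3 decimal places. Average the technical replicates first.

Mean Ct: CG15810 pH 7 19.750; CG15810 pH 4 16.000; Act5C pH 7 15.890; Act5C pH 4 15.310
ΔCt(pH 7) = 19.750 − 15.890 = 3.860
ΔCt(pH 4) = 16.000 − 15.310 = 0.690
ΔΔCt = 0.690 − 3.860 = -3.170
Fold change = 2^(−(-3.170)) = 2^3.170 = 9.0005

9.000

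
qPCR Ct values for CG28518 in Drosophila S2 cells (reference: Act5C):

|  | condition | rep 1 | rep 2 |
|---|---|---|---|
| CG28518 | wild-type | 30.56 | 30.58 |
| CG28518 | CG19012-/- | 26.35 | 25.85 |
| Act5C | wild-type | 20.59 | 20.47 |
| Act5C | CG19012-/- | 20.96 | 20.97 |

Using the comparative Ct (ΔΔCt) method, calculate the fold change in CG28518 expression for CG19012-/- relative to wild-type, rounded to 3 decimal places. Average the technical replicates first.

Mean Ct: CG28518 wild-type 30.570; CG28518 CG19012-/- 26.100; Act5C wild-type 20.530; Act5C CG19012-/- 20.965
ΔCt(wild-type) = 30.570 − 20.530 = 10.040
ΔCt(CG19012-/-) = 26.100 − 20.965 = 5.135
ΔΔCt = 5.135 − 10.040 = -4.905
Fold change = 2^(−(-4.905)) = 2^4.905 = 29.9607

29.961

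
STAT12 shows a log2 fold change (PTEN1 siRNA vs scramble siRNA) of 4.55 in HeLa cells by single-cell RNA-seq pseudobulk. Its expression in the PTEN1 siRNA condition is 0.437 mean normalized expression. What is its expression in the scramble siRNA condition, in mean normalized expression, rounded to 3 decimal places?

0.019

Fold change = 2^(4.55) = 23.4254
scramble siRNA expression = 0.437 / 23.4254 = 0.019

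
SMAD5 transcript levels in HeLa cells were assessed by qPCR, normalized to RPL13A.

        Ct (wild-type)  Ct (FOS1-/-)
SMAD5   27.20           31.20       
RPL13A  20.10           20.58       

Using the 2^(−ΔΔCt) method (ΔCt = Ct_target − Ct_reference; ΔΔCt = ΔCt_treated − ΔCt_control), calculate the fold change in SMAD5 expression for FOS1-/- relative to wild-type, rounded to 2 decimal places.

ΔCt(wild-type) = 27.200 − 20.100 = 7.100
ΔCt(FOS1-/-) = 31.200 − 20.580 = 10.620
ΔΔCt = 10.620 − 7.100 = 3.520
Fold change = 2^(−3.520) = 0.087

0.09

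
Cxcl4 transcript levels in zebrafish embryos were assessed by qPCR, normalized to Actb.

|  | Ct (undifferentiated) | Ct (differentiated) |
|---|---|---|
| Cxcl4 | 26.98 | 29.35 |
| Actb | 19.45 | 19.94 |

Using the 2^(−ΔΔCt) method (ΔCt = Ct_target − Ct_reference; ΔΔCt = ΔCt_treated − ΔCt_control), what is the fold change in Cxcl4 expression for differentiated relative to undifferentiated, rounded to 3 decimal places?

0.272

ΔCt(undifferentiated) = 26.980 − 19.450 = 7.530
ΔCt(differentiated) = 29.350 − 19.940 = 9.410
ΔΔCt = 9.410 − 7.530 = 1.880
Fold change = 2^(−1.880) = 0.2717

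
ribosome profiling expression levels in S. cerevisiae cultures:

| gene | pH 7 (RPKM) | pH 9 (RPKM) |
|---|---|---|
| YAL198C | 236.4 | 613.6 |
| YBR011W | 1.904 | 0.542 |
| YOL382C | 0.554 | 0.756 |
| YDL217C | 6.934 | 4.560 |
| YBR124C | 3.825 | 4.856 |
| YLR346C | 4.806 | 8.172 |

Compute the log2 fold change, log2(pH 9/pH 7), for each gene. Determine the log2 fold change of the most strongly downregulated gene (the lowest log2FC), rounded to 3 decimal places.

-1.813

log2(613.6/236.4) = 1.376  (YAL198C)
log2(0.542/1.904) = -1.813  (YBR011W)
log2(0.756/0.554) = 0.449  (YOL382C)
log2(4.560/6.934) = -0.605  (YDL217C)
log2(4.856/3.825) = 0.344  (YBR124C)
log2(8.172/4.806) = 0.766  (YLR346C)
YBR011W is most strongly downregulated.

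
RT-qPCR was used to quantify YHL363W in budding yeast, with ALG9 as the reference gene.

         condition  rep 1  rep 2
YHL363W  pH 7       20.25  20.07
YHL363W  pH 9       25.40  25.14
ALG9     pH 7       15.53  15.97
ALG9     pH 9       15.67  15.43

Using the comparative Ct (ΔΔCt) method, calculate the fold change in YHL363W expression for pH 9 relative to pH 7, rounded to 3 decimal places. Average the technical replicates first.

0.025

Mean Ct: YHL363W pH 7 20.160; YHL363W pH 9 25.270; ALG9 pH 7 15.750; ALG9 pH 9 15.550
ΔCt(pH 7) = 20.160 − 15.750 = 4.410
ΔCt(pH 9) = 25.270 − 15.550 = 9.720
ΔΔCt = 9.720 − 4.410 = 5.310
Fold change = 2^(−5.310) = 0.0252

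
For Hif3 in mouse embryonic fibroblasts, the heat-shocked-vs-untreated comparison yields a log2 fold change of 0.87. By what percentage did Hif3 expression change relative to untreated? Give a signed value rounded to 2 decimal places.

82.77%

Fold change = 2^(0.87) = 1.8277
Percent change = (FC − 1) × 100% = (1.8277 − 1) × 100 = 82.77%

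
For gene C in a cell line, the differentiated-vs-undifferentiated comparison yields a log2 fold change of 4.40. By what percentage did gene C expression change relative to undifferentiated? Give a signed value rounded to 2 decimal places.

2011.21%

Fold change = 2^(4.40) = 21.1121
Percent change = (FC − 1) × 100% = (21.1121 − 1) × 100 = 2011.21%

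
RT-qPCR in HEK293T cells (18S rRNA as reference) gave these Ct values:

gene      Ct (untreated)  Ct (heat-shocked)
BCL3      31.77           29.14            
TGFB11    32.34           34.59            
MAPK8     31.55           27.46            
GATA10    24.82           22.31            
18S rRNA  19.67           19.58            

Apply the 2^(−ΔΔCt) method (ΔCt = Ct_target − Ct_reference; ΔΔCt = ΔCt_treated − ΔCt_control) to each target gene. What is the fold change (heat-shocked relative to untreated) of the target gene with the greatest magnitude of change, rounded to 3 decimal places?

BCL3: ΔΔCt = (29.14−19.58) − (31.77−19.67) = 9.56 − 12.10 = -2.54; fold change = 2^2.54 = 5.816
TGFB11: ΔΔCt = (34.59−19.58) − (32.34−19.67) = 15.01 − 12.67 = 2.34; fold change = 2^-2.34 = 0.198
MAPK8: ΔΔCt = (27.46−19.58) − (31.55−19.67) = 7.88 − 11.88 = -4.00; fold change = 2^4.00 = 16.000
GATA10: ΔΔCt = (22.31−19.58) − (24.82−19.67) = 2.73 − 5.15 = -2.42; fold change = 2^2.42 = 5.352
MAPK8 has the largest |ΔΔCt| = 4.00.

16.000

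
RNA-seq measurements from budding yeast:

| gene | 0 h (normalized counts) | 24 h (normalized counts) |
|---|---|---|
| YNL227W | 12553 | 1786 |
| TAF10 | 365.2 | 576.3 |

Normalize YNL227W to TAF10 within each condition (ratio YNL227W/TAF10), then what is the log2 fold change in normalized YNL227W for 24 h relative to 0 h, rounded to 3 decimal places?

-3.471

YNL227W/TAF10 (0 h) = 12553 / 365.2 = 34.373
YNL227W/TAF10 (24 h) = 1786 / 576.3 = 3.0991
Fold change = 3.0991 / 34.373 = 0.0902
log2(0.0902) = -3.4714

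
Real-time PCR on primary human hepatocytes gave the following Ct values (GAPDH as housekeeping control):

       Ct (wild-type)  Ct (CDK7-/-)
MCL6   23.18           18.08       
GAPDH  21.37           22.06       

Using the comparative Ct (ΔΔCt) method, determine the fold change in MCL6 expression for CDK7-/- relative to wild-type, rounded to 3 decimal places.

ΔCt(wild-type) = 23.180 − 21.370 = 1.810
ΔCt(CDK7-/-) = 18.080 − 22.060 = -3.980
ΔΔCt = -3.980 − 1.810 = -5.790
Fold change = 2^(−(-5.790)) = 2^5.790 = 55.3304

55.330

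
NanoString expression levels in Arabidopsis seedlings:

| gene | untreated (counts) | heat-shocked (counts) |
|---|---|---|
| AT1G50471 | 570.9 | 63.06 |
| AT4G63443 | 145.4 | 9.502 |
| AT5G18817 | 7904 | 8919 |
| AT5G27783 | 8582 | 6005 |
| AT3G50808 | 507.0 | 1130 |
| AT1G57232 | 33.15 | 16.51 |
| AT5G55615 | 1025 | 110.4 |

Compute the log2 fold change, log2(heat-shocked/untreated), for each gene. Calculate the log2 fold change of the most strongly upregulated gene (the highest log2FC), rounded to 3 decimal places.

1.156

log2(63.06/570.9) = -3.178  (AT1G50471)
log2(9.502/145.4) = -3.936  (AT4G63443)
log2(8919/7904) = 0.174  (AT5G18817)
log2(6005/8582) = -0.515  (AT5G27783)
log2(1130/507.0) = 1.156  (AT3G50808)
log2(16.51/33.15) = -1.006  (AT1G57232)
log2(110.4/1025) = -3.215  (AT5G55615)
AT3G50808 is most strongly upregulated.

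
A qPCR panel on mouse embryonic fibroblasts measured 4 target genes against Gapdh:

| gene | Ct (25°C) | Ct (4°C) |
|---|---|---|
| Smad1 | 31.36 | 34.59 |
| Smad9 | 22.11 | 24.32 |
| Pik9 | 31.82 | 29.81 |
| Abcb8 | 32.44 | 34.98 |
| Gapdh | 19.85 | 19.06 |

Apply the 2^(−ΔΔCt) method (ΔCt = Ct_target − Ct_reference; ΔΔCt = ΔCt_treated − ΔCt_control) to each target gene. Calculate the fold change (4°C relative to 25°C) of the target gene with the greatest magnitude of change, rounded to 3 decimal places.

Smad1: ΔΔCt = (34.59−19.06) − (31.36−19.85) = 15.53 − 11.51 = 4.02; fold change = 2^-4.02 = 0.062
Smad9: ΔΔCt = (24.32−19.06) − (22.11−19.85) = 5.26 − 2.26 = 3.00; fold change = 2^-3.00 = 0.125
Pik9: ΔΔCt = (29.81−19.06) − (31.82−19.85) = 10.75 − 11.97 = -1.22; fold change = 2^1.22 = 2.329
Abcb8: ΔΔCt = (34.98−19.06) − (32.44−19.85) = 15.92 − 12.59 = 3.33; fold change = 2^-3.33 = 0.099
Smad1 has the largest |ΔΔCt| = 4.02.

0.062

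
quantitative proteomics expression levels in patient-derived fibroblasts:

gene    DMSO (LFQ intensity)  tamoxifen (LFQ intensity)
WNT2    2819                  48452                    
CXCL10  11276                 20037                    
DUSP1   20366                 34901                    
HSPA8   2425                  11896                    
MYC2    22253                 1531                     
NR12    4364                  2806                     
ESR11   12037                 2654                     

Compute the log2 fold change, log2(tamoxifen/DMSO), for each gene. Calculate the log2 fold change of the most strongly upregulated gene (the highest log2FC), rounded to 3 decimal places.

log2(48452/2819) = 4.103  (WNT2)
log2(20037/11276) = 0.829  (CXCL10)
log2(34901/20366) = 0.777  (DUSP1)
log2(11896/2425) = 2.294  (HSPA8)
log2(1531/22253) = -3.861  (MYC2)
log2(2806/4364) = -0.637  (NR12)
log2(2654/12037) = -2.181  (ESR11)
WNT2 is most strongly upregulated.

4.103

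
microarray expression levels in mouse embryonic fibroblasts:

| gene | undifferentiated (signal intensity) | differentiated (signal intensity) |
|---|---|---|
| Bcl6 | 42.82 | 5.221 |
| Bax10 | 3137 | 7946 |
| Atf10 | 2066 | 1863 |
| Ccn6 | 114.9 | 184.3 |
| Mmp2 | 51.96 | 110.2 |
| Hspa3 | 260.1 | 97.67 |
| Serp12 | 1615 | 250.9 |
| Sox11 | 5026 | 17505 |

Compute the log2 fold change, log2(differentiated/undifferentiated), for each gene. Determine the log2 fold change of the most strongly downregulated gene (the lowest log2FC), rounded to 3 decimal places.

log2(5.221/42.82) = -3.036  (Bcl6)
log2(7946/3137) = 1.341  (Bax10)
log2(1863/2066) = -0.149  (Atf10)
log2(184.3/114.9) = 0.682  (Ccn6)
log2(110.2/51.96) = 1.085  (Mmp2)
log2(97.67/260.1) = -1.413  (Hspa3)
log2(250.9/1615) = -2.686  (Serp12)
log2(17505/5026) = 1.800  (Sox11)
Bcl6 is most strongly downregulated.

-3.036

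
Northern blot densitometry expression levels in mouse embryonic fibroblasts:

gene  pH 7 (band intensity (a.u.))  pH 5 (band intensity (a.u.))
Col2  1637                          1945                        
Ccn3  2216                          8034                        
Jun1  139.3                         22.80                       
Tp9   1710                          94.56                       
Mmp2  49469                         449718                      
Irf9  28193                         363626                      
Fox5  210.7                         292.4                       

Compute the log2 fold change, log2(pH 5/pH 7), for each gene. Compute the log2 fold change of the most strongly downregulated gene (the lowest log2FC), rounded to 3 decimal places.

-4.177

log2(1945/1637) = 0.249  (Col2)
log2(8034/2216) = 1.858  (Ccn3)
log2(22.80/139.3) = -2.611  (Jun1)
log2(94.56/1710) = -4.177  (Tp9)
log2(449718/49469) = 3.184  (Mmp2)
log2(363626/28193) = 3.689  (Irf9)
log2(292.4/210.7) = 0.473  (Fox5)
Tp9 is most strongly downregulated.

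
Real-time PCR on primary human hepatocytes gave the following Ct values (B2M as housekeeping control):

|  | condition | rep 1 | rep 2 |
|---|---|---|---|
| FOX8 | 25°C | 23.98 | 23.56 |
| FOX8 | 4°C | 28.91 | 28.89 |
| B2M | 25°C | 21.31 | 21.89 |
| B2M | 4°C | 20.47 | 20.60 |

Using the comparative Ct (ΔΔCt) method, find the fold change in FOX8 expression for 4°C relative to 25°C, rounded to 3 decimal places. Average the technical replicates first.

Mean Ct: FOX8 25°C 23.770; FOX8 4°C 28.900; B2M 25°C 21.600; B2M 4°C 20.535
ΔCt(25°C) = 23.770 − 21.600 = 2.170
ΔCt(4°C) = 28.900 − 20.535 = 8.365
ΔΔCt = 8.365 − 2.170 = 6.195
Fold change = 2^(−6.195) = 0.0136

0.014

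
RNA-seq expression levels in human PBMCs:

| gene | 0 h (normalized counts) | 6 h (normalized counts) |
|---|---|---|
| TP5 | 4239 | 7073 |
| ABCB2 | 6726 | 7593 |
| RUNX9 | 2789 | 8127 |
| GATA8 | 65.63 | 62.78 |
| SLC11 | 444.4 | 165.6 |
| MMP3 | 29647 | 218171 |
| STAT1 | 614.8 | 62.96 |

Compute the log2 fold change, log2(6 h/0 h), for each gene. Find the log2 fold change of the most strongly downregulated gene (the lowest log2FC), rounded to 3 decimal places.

log2(7073/4239) = 0.739  (TP5)
log2(7593/6726) = 0.175  (ABCB2)
log2(8127/2789) = 1.543  (RUNX9)
log2(62.78/65.63) = -0.064  (GATA8)
log2(165.6/444.4) = -1.424  (SLC11)
log2(218171/29647) = 2.880  (MMP3)
log2(62.96/614.8) = -3.288  (STAT1)
STAT1 is most strongly downregulated.

-3.288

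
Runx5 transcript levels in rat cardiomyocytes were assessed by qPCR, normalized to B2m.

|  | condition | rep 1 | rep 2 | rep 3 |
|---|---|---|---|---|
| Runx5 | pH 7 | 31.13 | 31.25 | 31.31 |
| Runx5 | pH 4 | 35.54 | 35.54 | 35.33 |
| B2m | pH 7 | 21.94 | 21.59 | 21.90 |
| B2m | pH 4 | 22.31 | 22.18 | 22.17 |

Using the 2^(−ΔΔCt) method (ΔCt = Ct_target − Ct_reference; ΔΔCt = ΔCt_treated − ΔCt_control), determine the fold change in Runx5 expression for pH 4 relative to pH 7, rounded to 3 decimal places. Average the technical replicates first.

0.070

Mean Ct: Runx5 pH 7 31.230; Runx5 pH 4 35.470; B2m pH 7 21.810; B2m pH 4 22.220
ΔCt(pH 7) = 31.230 − 21.810 = 9.420
ΔCt(pH 4) = 35.470 − 22.220 = 13.250
ΔΔCt = 13.250 − 9.420 = 3.830
Fold change = 2^(−3.830) = 0.0703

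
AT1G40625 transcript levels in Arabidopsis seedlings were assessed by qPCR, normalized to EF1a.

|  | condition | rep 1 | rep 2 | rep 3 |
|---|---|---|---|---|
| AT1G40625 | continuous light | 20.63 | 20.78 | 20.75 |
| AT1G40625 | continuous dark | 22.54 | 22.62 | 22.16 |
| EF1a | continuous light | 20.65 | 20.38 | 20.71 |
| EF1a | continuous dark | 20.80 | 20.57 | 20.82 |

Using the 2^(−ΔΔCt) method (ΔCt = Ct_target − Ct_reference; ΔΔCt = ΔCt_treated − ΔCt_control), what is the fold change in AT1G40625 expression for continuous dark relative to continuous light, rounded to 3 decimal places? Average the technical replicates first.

Mean Ct: AT1G40625 continuous light 20.720; AT1G40625 continuous dark 22.440; EF1a continuous light 20.580; EF1a continuous dark 20.730
ΔCt(continuous light) = 20.720 − 20.580 = 0.140
ΔCt(continuous dark) = 22.440 − 20.730 = 1.710
ΔΔCt = 1.710 − 0.140 = 1.570
Fold change = 2^(−1.570) = 0.3368

0.337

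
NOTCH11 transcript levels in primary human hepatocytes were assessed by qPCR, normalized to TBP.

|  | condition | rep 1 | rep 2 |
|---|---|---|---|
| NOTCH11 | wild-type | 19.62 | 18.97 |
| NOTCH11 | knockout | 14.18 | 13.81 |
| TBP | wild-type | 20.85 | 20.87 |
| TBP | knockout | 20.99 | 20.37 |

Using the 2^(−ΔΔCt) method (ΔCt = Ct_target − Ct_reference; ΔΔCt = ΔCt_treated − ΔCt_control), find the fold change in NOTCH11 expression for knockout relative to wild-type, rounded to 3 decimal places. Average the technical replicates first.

Mean Ct: NOTCH11 wild-type 19.295; NOTCH11 knockout 13.995; TBP wild-type 20.860; TBP knockout 20.680
ΔCt(wild-type) = 19.295 − 20.860 = -1.565
ΔCt(knockout) = 13.995 − 20.680 = -6.685
ΔΔCt = -6.685 − (-1.565) = -5.120
Fold change = 2^(−(-5.120)) = 2^5.120 = 34.7755

34.776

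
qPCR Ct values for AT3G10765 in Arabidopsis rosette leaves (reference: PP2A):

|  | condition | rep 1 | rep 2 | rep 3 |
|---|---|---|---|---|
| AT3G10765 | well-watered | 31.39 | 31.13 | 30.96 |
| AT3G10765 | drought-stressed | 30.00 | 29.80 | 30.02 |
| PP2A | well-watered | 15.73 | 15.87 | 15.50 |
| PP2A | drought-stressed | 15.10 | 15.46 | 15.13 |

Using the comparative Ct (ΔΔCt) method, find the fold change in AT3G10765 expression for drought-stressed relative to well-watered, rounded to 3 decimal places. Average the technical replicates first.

1.682

Mean Ct: AT3G10765 well-watered 31.160; AT3G10765 drought-stressed 29.940; PP2A well-watered 15.700; PP2A drought-stressed 15.230
ΔCt(well-watered) = 31.160 − 15.700 = 15.460
ΔCt(drought-stressed) = 29.940 − 15.230 = 14.710
ΔΔCt = 14.710 − 15.460 = -0.750
Fold change = 2^(−(-0.750)) = 2^0.750 = 1.6818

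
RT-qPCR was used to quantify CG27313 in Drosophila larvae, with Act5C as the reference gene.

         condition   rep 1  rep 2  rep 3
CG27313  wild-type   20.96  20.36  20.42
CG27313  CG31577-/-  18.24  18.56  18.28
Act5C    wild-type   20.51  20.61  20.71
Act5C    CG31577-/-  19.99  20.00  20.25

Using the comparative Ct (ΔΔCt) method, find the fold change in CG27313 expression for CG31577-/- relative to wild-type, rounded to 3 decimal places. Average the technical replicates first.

3.227

Mean Ct: CG27313 wild-type 20.580; CG27313 CG31577-/- 18.360; Act5C wild-type 20.610; Act5C CG31577-/- 20.080
ΔCt(wild-type) = 20.580 − 20.610 = -0.030
ΔCt(CG31577-/-) = 18.360 − 20.080 = -1.720
ΔΔCt = -1.720 − (-0.030) = -1.690
Fold change = 2^(−(-1.690)) = 2^1.690 = 3.2266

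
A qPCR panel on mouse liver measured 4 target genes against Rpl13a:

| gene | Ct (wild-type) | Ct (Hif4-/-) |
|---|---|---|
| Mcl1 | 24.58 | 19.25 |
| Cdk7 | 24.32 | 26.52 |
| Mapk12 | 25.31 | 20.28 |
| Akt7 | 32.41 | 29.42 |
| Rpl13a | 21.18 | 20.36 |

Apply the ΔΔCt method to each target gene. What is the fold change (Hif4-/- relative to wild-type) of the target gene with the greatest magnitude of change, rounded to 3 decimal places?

Mcl1: ΔΔCt = (19.25−20.36) − (24.58−21.18) = -1.11 − 3.40 = -4.51; fold change = 2^4.51 = 22.785
Cdk7: ΔΔCt = (26.52−20.36) − (24.32−21.18) = 6.16 − 3.14 = 3.02; fold change = 2^-3.02 = 0.123
Mapk12: ΔΔCt = (20.28−20.36) − (25.31−21.18) = -0.08 − 4.13 = -4.21; fold change = 2^4.21 = 18.507
Akt7: ΔΔCt = (29.42−20.36) − (32.41−21.18) = 9.06 − 11.23 = -2.17; fold change = 2^2.17 = 4.500
Mcl1 has the largest |ΔΔCt| = 4.51.

22.785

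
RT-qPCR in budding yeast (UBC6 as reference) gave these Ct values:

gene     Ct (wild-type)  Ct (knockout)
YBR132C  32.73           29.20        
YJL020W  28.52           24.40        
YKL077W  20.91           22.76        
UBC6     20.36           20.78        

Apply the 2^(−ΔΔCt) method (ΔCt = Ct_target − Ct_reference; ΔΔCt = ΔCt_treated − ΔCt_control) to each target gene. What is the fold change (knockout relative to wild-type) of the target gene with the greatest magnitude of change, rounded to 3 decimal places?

23.264

YBR132C: ΔΔCt = (29.20−20.78) − (32.73−20.36) = 8.42 − 12.37 = -3.95; fold change = 2^3.95 = 15.455
YJL020W: ΔΔCt = (24.40−20.78) − (28.52−20.36) = 3.62 − 8.16 = -4.54; fold change = 2^4.54 = 23.264
YKL077W: ΔΔCt = (22.76−20.78) − (20.91−20.36) = 1.98 − 0.55 = 1.43; fold change = 2^-1.43 = 0.371
YJL020W has the largest |ΔΔCt| = 4.54.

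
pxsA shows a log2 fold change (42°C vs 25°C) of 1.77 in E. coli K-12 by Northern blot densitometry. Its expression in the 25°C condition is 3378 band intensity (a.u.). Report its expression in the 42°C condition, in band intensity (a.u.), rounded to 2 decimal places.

11520.80

Fold change = 2^(1.77) = 3.4105
42°C expression = 3378 × 3.4105 = 11520.80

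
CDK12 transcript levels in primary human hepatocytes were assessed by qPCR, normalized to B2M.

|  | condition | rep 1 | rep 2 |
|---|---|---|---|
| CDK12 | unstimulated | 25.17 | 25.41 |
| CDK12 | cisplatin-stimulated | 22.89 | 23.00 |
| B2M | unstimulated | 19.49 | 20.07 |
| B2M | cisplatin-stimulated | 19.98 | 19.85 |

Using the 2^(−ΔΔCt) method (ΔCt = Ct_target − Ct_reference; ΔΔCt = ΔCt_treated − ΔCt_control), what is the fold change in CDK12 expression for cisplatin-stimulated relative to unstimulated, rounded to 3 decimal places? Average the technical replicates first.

Mean Ct: CDK12 unstimulated 25.290; CDK12 cisplatin-stimulated 22.945; B2M unstimulated 19.780; B2M cisplatin-stimulated 19.915
ΔCt(unstimulated) = 25.290 − 19.780 = 5.510
ΔCt(cisplatin-stimulated) = 22.945 − 19.915 = 3.030
ΔΔCt = 3.030 − 5.510 = -2.480
Fold change = 2^(−(-2.480)) = 2^2.480 = 5.5790

5.579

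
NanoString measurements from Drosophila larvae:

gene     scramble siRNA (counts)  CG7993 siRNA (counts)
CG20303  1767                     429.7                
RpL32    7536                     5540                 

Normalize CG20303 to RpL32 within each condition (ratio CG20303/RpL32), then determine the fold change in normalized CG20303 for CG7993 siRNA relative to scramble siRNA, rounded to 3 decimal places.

0.331

CG20303/RpL32 (scramble siRNA) = 1767 / 7536 = 0.23447
CG20303/RpL32 (CG7993 siRNA) = 429.7 / 5540 = 0.077563
Fold change = 0.077563 / 0.23447 = 0.3308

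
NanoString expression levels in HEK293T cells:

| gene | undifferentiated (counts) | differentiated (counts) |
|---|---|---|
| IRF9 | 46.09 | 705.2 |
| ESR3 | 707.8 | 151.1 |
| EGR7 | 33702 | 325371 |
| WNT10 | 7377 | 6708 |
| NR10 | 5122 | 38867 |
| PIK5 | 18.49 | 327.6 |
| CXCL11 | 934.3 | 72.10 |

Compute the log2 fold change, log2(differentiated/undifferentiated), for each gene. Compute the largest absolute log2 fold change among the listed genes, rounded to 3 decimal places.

log2(705.2/46.09) = 3.936  (IRF9)
log2(151.1/707.8) = -2.228  (ESR3)
log2(325371/33702) = 3.271  (EGR7)
log2(6708/7377) = -0.137  (WNT10)
log2(38867/5122) = 2.924  (NR10)
log2(327.6/18.49) = 4.147  (PIK5)
log2(72.10/934.3) = -3.696  (CXCL11)
The largest magnitude belongs to PIK5.

4.147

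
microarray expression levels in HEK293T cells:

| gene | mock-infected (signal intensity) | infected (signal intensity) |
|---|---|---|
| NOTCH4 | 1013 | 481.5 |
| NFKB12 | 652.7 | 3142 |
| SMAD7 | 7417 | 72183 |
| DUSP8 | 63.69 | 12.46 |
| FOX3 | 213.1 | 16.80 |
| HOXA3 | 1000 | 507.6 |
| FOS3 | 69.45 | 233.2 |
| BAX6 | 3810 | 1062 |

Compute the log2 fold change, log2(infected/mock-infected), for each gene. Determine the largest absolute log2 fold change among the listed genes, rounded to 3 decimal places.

3.665

log2(481.5/1013) = -1.073  (NOTCH4)
log2(3142/652.7) = 2.267  (NFKB12)
log2(72183/7417) = 3.283  (SMAD7)
log2(12.46/63.69) = -2.354  (DUSP8)
log2(16.80/213.1) = -3.665  (FOX3)
log2(507.6/1000) = -0.978  (HOXA3)
log2(233.2/69.45) = 1.748  (FOS3)
log2(1062/3810) = -1.843  (BAX6)
The largest magnitude belongs to FOX3.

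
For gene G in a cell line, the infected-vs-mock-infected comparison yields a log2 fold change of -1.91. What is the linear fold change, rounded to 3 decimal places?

Fold change = 2^(-1.91) = 0.2661

0.266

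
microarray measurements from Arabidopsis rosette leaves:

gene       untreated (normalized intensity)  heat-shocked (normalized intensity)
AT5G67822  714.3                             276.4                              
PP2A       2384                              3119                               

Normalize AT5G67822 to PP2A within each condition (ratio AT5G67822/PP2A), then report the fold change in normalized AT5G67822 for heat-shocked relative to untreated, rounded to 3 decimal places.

0.296

AT5G67822/PP2A (untreated) = 714.3 / 2384 = 0.29962
AT5G67822/PP2A (heat-shocked) = 276.4 / 3119 = 0.088618
Fold change = 0.088618 / 0.29962 = 0.2958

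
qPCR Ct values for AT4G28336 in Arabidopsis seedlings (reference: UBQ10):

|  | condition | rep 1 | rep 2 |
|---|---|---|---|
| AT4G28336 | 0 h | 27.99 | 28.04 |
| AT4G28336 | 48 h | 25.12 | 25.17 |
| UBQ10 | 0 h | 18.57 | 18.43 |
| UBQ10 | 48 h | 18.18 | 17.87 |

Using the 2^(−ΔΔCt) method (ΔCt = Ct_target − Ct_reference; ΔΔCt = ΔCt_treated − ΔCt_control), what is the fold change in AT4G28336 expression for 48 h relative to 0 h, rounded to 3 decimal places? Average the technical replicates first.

Mean Ct: AT4G28336 0 h 28.015; AT4G28336 48 h 25.145; UBQ10 0 h 18.500; UBQ10 48 h 18.025
ΔCt(0 h) = 28.015 − 18.500 = 9.515
ΔCt(48 h) = 25.145 − 18.025 = 7.120
ΔΔCt = 7.120 − 9.515 = -2.395
Fold change = 2^(−(-2.395)) = 2^2.395 = 5.2598

5.260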